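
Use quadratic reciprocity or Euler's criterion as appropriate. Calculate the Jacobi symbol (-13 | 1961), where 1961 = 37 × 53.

First reduce: -13 ≡ 1948 (mod 1961).
Pull out 2^2: since 1961 ≡ 1 (mod 8), (2/1961) = +1, so (2/1961)^2 = +1.
Reciprocity: 487 ≡ 3 and 1961 ≡ 1 (mod 4), so (487/1961) = +(1961/487).
Reduce top mod 487: now compute (13/487).
Reciprocity: 13 ≡ 1 and 487 ≡ 3 (mod 4), so (13/487) = +(487/13).
Reduce top mod 13: now compute (6/13).
Pull out 2: since 13 ≡ 5 (mod 8), (2/13) = -1.
Reciprocity: 3 ≡ 3 and 13 ≡ 1 (mod 4), so (3/13) = +(13/3).
Reduce top mod 3: now compute (1/3).
Reached (1/3) = 1. Collecting the sign flips along the way, the symbol is -1.

-1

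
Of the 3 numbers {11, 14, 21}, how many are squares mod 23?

0

(11/23) = -1 → non-residue.
(14/23) = -1 → non-residue.
(21/23) = -1 → non-residue.
Total quadratic residues among the 3: 0.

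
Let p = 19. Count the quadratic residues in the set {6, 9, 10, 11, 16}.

4

(6/19) = +1 → QR.
(9/19) = +1 → QR.
(10/19) = -1 → non-residue.
(11/19) = +1 → QR.
(16/19) = +1 → QR.
Total quadratic residues among the 5: 4.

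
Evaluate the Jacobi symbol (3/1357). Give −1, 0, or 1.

1

Reciprocity: 3 ≡ 3 and 1357 ≡ 1 (mod 4), so (3/1357) = +(1357/3).
Reduce top mod 3: now compute (1/3).
Reached (1/3) = 1. Collecting the sign flips along the way, the symbol is +1.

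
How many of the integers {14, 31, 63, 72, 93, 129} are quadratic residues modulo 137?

5

(14/137) = +1 → QR.
(31/137) = -1 → non-residue.
(63/137) = +1 → QR.
(72/137) = +1 → QR.
(93/137) = +1 → QR.
(129/137) = +1 → QR.
Total quadratic residues among the 6: 5.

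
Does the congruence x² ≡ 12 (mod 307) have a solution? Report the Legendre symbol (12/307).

-1

Pull out 2^2: since 307 ≡ 3 (mod 8), (2/307) = -1, so (2/307)^2 = +1.
Reciprocity: 3 ≡ 3 and 307 ≡ 3 (mod 4), so (3/307) = −(307/3).
Reduce top mod 3: now compute (1/3).
Reached (1/3) = 1. Collecting the sign flips along the way, the symbol is -1.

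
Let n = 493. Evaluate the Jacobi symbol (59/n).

Reciprocity: 59 ≡ 3 and 493 ≡ 1 (mod 4), so (59/493) = +(493/59).
Reduce top mod 59: now compute (21/59).
Reciprocity: 21 ≡ 1 and 59 ≡ 3 (mod 4), so (21/59) = +(59/21).
Reduce top mod 21: now compute (17/21).
Reciprocity: 17 ≡ 1 and 21 ≡ 1 (mod 4), so (17/21) = +(21/17).
Reduce top mod 17: now compute (4/17).
Pull out 2^2: since 17 ≡ 1 (mod 8), (2/17) = +1, so (2/17)^2 = +1.
Reached (1/17) = 1. Collecting the sign flips along the way, the symbol is +1.

1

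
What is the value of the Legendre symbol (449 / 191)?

1

First reduce: 449 ≡ 67 (mod 191).
Reciprocity: 67 ≡ 3 and 191 ≡ 3 (mod 4), so (67/191) = −(191/67).
Reduce top mod 67: now compute (57/67).
Reciprocity: 57 ≡ 1 and 67 ≡ 3 (mod 4), so (57/67) = +(67/57).
Reduce top mod 57: now compute (10/57).
Pull out 2: since 57 ≡ 1 (mod 8), (2/57) = +1.
Reciprocity: 5 ≡ 1 and 57 ≡ 1 (mod 4), so (5/57) = +(57/5).
Reduce top mod 5: now compute (2/5).
Pull out 2: since 5 ≡ 5 (mod 8), (2/5) = -1.
Reached (1/5) = 1. Collecting the sign flips along the way, the symbol is +1.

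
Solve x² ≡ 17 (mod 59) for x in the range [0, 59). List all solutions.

28, 31

Since 59 ≡ 3 (mod 4), a square root of 17 is 17^((59+1)/4) = 17^15 mod 59.
Repeated squaring: 17^2≡53, 17^4≡36, 17^8≡57 (mod 59).
17^15 = 17^(8+4+2+1) ≡ 28 (mod 59).
Check: 28² = 784 ≡ 17 (mod 59). The two roots are 28 and 31.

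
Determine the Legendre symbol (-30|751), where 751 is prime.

1

First reduce: -30 ≡ 721 (mod 751).
Reciprocity: 721 ≡ 1 and 751 ≡ 3 (mod 4), so (721/751) = +(751/721).
Reduce top mod 721: now compute (30/721).
Pull out 2: since 721 ≡ 1 (mod 8), (2/721) = +1.
Reciprocity: 15 ≡ 3 and 721 ≡ 1 (mod 4), so (15/721) = +(721/15).
Reduce top mod 15: now compute (1/15).
Reached (1/15) = 1. Collecting the sign flips along the way, the symbol is +1.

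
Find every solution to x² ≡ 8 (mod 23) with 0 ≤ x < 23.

Since 23 ≡ 3 (mod 4), a square root of 8 is 8^((23+1)/4) = 8^6 mod 23.
Repeated squaring: 8^2≡18, 8^4≡2 (mod 23).
8^6 = 8^(4+2) ≡ 13 (mod 23).
Check: 13² = 169 ≡ 8 (mod 23). The two roots are 10 and 13.

10, 13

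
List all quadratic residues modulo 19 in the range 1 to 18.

Square k = 1,…,9 (k and 19−k give the same square):
1²=1, 2²=4, 3²=9, 4²=16, 5²≡6, 6²≡17, 7²≡11, 8²≡7, 9²≡5 (mod 19).
So the quadratic residues mod 19 are {1, 4, 5, 6, 7, 9, 11, 16, 17}.

1,4,5,6,7,9,11,16,17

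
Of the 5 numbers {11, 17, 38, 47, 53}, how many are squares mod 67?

2

(11/67) = -1 → non-residue.
(17/67) = +1 → QR.
(38/67) = -1 → non-residue.
(47/67) = +1 → QR.
(53/67) = -1 → non-residue.
Total quadratic residues among the 5: 2.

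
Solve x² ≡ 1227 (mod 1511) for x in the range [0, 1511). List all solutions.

575, 936

Since 1511 ≡ 3 (mod 4), a square root of 1227 is 1227^((1511+1)/4) = 1227^378 mod 1511.
Repeated squaring: 1227^2≡573, 1227^4≡442, 1227^8≡445, 1227^16≡84, 1227^32≡1012, 1227^64≡1197, 1227^128≡381, 1227^256≡105 (mod 1511).
1227^378 = 1227^(256+64+32+16+8+2) ≡ 936 (mod 1511).
Check: 936² = 876096 ≡ 1227 (mod 1511). The two roots are 575 and 936.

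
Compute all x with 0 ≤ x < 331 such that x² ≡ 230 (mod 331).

94, 237

Since 331 ≡ 3 (mod 4), a square root of 230 is 230^((331+1)/4) = 230^83 mod 331.
Repeated squaring: 230^2≡271, 230^4≡290, 230^8≡26, 230^16≡14, 230^32≡196, 230^64≡20 (mod 331).
230^83 = 230^(64+16+2+1) ≡ 94 (mod 331).
Check: 94² = 8836 ≡ 230 (mod 331). The two roots are 94 and 237.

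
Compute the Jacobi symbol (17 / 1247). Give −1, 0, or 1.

-1

Reciprocity: 17 ≡ 1 and 1247 ≡ 3 (mod 4), so (17/1247) = +(1247/17).
Reduce top mod 17: now compute (6/17).
Pull out 2: since 17 ≡ 1 (mod 8), (2/17) = +1.
Reciprocity: 3 ≡ 3 and 17 ≡ 1 (mod 4), so (3/17) = +(17/3).
Reduce top mod 3: now compute (2/3).
Pull out 2: since 3 ≡ 3 (mod 8), (2/3) = -1.
Reached (1/3) = 1. Collecting the sign flips along the way, the symbol is -1.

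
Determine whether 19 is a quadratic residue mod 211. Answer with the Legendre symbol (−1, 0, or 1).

Reciprocity: 19 ≡ 3 and 211 ≡ 3 (mod 4), so (19/211) = −(211/19).
Reduce top mod 19: now compute (2/19).
Pull out 2: since 19 ≡ 3 (mod 8), (2/19) = -1.
Reached (1/19) = 1. Collecting the sign flips along the way, the symbol is +1.

1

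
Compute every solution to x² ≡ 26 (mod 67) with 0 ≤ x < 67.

Since 67 ≡ 3 (mod 4), a square root of 26 is 26^((67+1)/4) = 26^17 mod 67.
Repeated squaring: 26^2≡6, 26^4≡36, 26^8≡23, 26^16≡60 (mod 67).
26^17 = 26^(16+1) ≡ 19 (mod 67).
Check: 19² = 361 ≡ 26 (mod 67). The two roots are 19 and 48.

19, 48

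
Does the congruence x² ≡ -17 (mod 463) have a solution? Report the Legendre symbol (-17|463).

First reduce: -17 ≡ 446 (mod 463).
Pull out 2: since 463 ≡ 7 (mod 8), (2/463) = +1.
Reciprocity: 223 ≡ 3 and 463 ≡ 3 (mod 4), so (223/463) = −(463/223).
Reduce top mod 223: now compute (17/223).
Reciprocity: 17 ≡ 1 and 223 ≡ 3 (mod 4), so (17/223) = +(223/17).
Reduce top mod 17: now compute (2/17).
Pull out 2: since 17 ≡ 1 (mod 8), (2/17) = +1.
Reached (1/17) = 1. Collecting the sign flips along the way, the symbol is -1.

-1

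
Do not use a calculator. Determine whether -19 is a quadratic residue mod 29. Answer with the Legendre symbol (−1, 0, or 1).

Euler's criterion: (-19/29) ≡ 10^14 (mod 29).
10^2 ≡ 13 (mod 29)
10^4 ≡ 24 (mod 29)
10^8 ≡ 25 (mod 29)
10^14 = 10^(8+4+2) ≡ 28 (mod 29).
Result is 28 ≡ −1, so (-19/29) = −1.

-1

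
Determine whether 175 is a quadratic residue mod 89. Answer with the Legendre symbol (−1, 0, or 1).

First reduce: 175 ≡ 86 (mod 89).
Pull out 2: since 89 ≡ 1 (mod 8), (2/89) = +1.
Reciprocity: 43 ≡ 3 and 89 ≡ 1 (mod 4), so (43/89) = +(89/43).
Reduce top mod 43: now compute (3/43).
Reciprocity: 3 ≡ 3 and 43 ≡ 3 (mod 4), so (3/43) = −(43/3).
Reduce top mod 3: now compute (1/3).
Reached (1/3) = 1. Collecting the sign flips along the way, the symbol is -1.

-1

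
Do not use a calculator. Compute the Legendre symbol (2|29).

Euler's criterion: (2/29) ≡ 2^14 (mod 29).
2^2 ≡ 4 (mod 29)
2^4 ≡ 16 (mod 29)
2^8 ≡ 24 (mod 29)
2^14 = 2^(8+4+2) ≡ 28 (mod 29).
Result is 28 ≡ −1, so (2/29) = −1.

-1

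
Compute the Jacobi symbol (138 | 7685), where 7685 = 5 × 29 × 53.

Pull out 2: since 7685 ≡ 5 (mod 8), (2/7685) = -1.
Reciprocity: 69 ≡ 1 and 7685 ≡ 1 (mod 4), so (69/7685) = +(7685/69).
Reduce top mod 69: now compute (26/69).
Pull out 2: since 69 ≡ 5 (mod 8), (2/69) = -1.
Reciprocity: 13 ≡ 1 and 69 ≡ 1 (mod 4), so (13/69) = +(69/13).
Reduce top mod 13: now compute (4/13).
Pull out 2^2: since 13 ≡ 5 (mod 8), (2/13) = -1, so (2/13)^2 = +1.
Reached (1/13) = 1. Collecting the sign flips along the way, the symbol is +1.

1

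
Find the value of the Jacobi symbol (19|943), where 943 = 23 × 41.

1

Reciprocity: 19 ≡ 3 and 943 ≡ 3 (mod 4), so (19/943) = −(943/19).
Reduce top mod 19: now compute (12/19).
Pull out 2^2: since 19 ≡ 3 (mod 8), (2/19) = -1, so (2/19)^2 = +1.
Reciprocity: 3 ≡ 3 and 19 ≡ 3 (mod 4), so (3/19) = −(19/3).
Reduce top mod 3: now compute (1/3).
Reached (1/3) = 1. Collecting the sign flips along the way, the symbol is +1.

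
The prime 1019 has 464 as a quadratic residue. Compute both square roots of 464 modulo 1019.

Since 1019 ≡ 3 (mod 4), a square root of 464 is 464^((1019+1)/4) = 464^255 mod 1019.
Repeated squaring: 464^2≡287, 464^4≡849, 464^8≡368, 464^16≡916, 464^32≡419, 464^64≡293, 464^128≡253 (mod 1019).
464^255 = 464^(128+64+32+16+8+4+2+1) ≡ 676 (mod 1019).
Check: 676² = 456976 ≡ 464 (mod 1019). The two roots are 343 and 676.

343, 676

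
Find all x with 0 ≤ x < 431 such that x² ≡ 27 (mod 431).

108, 323

Since 431 ≡ 3 (mod 4), a square root of 27 is 27^((431+1)/4) = 27^108 mod 431.
Repeated squaring: 27^2≡298, 27^4≡18, 27^8≡324, 27^16≡243, 27^32≡2, 27^64≡4 (mod 431).
27^108 = 27^(64+32+8+4) ≡ 108 (mod 431).
Check: 108² = 11664 ≡ 27 (mod 431). The two roots are 108 and 323.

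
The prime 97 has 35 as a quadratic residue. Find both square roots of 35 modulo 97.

97 ≡ 1 (mod 4), so we find a root by search.
Trying successive values, 36² = 1296 ≡ 35 (mod 97). The other root is 97 − 36 = 61.

36, 61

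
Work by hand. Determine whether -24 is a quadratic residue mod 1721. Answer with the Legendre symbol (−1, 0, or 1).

First reduce: -24 ≡ 1697 (mod 1721).
Reciprocity: 1697 ≡ 1 and 1721 ≡ 1 (mod 4), so (1697/1721) = +(1721/1697).
Reduce top mod 1697: now compute (24/1697).
Pull out 2^3: since 1697 ≡ 1 (mod 8), (2/1697) = +1, so (2/1697)^3 = +1.
Reciprocity: 3 ≡ 3 and 1697 ≡ 1 (mod 4), so (3/1697) = +(1697/3).
Reduce top mod 3: now compute (2/3).
Pull out 2: since 3 ≡ 3 (mod 8), (2/3) = -1.
Reached (1/3) = 1. Collecting the sign flips along the way, the symbol is -1.

-1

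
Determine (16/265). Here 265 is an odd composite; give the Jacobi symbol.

1

Pull out 2^4: since 265 ≡ 1 (mod 8), (2/265) = +1, so (2/265)^4 = +1.
Reached (1/265) = 1. Collecting the sign flips along the way, the symbol is +1.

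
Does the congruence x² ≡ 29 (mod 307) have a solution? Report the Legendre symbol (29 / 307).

-1

Reciprocity: 29 ≡ 1 and 307 ≡ 3 (mod 4), so (29/307) = +(307/29).
Reduce top mod 29: now compute (17/29).
Reciprocity: 17 ≡ 1 and 29 ≡ 1 (mod 4), so (17/29) = +(29/17).
Reduce top mod 17: now compute (12/17).
Pull out 2^2: since 17 ≡ 1 (mod 8), (2/17) = +1, so (2/17)^2 = +1.
Reciprocity: 3 ≡ 3 and 17 ≡ 1 (mod 4), so (3/17) = +(17/3).
Reduce top mod 3: now compute (2/3).
Pull out 2: since 3 ≡ 3 (mod 8), (2/3) = -1.
Reached (1/3) = 1. Collecting the sign flips along the way, the symbol is -1.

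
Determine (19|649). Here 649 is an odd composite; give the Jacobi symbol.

-1

Reciprocity: 19 ≡ 3 and 649 ≡ 1 (mod 4), so (19/649) = +(649/19).
Reduce top mod 19: now compute (3/19).
Reciprocity: 3 ≡ 3 and 19 ≡ 3 (mod 4), so (3/19) = −(19/3).
Reduce top mod 3: now compute (1/3).
Reached (1/3) = 1. Collecting the sign flips along the way, the symbol is -1.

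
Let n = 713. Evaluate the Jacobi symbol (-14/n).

-1

First reduce: -14 ≡ 699 (mod 713).
Reciprocity: 699 ≡ 3 and 713 ≡ 1 (mod 4), so (699/713) = +(713/699).
Reduce top mod 699: now compute (14/699).
Pull out 2: since 699 ≡ 3 (mod 8), (2/699) = -1.
Reciprocity: 7 ≡ 3 and 699 ≡ 3 (mod 4), so (7/699) = −(699/7).
Reduce top mod 7: now compute (6/7).
Pull out 2: since 7 ≡ 7 (mod 8), (2/7) = +1.
Reciprocity: 3 ≡ 3 and 7 ≡ 3 (mod 4), so (3/7) = −(7/3).
Reduce top mod 3: now compute (1/3).
Reached (1/3) = 1. Collecting the sign flips along the way, the symbol is -1.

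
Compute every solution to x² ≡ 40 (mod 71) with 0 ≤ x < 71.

Since 71 ≡ 3 (mod 4), a square root of 40 is 40^((71+1)/4) = 40^18 mod 71.
Repeated squaring: 40^2≡38, 40^4≡24, 40^8≡8, 40^16≡64 (mod 71).
40^18 = 40^(16+2) ≡ 18 (mod 71).
Check: 18² = 324 ≡ 40 (mod 71). The two roots are 18 and 53.

18, 53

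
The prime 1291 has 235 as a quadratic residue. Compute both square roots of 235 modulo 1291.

Since 1291 ≡ 3 (mod 4), a square root of 235 is 235^((1291+1)/4) = 235^323 mod 1291.
Repeated squaring: 235^2≡1003, 235^4≡320, 235^8≡411, 235^16≡1091, 235^32≡1270, 235^64≡441, 235^128≡831, 235^256≡1167 (mod 1291).
235^323 = 235^(256+64+2+1) ≡ 140 (mod 1291).
Check: 140² = 19600 ≡ 235 (mod 1291). The two roots are 140 and 1151.

140, 1151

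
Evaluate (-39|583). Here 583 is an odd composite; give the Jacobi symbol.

-1

First reduce: -39 ≡ 544 (mod 583).
Pull out 2^5: since 583 ≡ 7 (mod 8), (2/583) = +1, so (2/583)^5 = +1.
Reciprocity: 17 ≡ 1 and 583 ≡ 3 (mod 4), so (17/583) = +(583/17).
Reduce top mod 17: now compute (5/17).
Reciprocity: 5 ≡ 1 and 17 ≡ 1 (mod 4), so (5/17) = +(17/5).
Reduce top mod 5: now compute (2/5).
Pull out 2: since 5 ≡ 5 (mod 8), (2/5) = -1.
Reached (1/5) = 1. Collecting the sign flips along the way, the symbol is -1.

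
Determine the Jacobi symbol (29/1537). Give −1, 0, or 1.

Reciprocity: 29 ≡ 1 and 1537 ≡ 1 (mod 4), so (29/1537) = +(1537/29).
Reduce top mod 29: now compute (0/29).
Top reduces to 0: gcd > 1, so the symbol is 0.

0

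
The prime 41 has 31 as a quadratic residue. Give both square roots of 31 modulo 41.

20, 21

41 ≡ 1 (mod 4), so we find a root by search.
Trying successive values, 20² = 400 ≡ 31 (mod 41). The other root is 41 − 20 = 21.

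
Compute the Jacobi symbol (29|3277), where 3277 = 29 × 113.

0

Reciprocity: 29 ≡ 1 and 3277 ≡ 1 (mod 4), so (29/3277) = +(3277/29).
Reduce top mod 29: now compute (0/29).
Top reduces to 0: gcd > 1, so the symbol is 0.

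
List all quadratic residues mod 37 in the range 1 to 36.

1,3,4,7,9,10,11,12,16,21,25,26,27,28,30,33,34,36

Square k = 1,…,18 (k and 37−k give the same square):
1²=1, 2²=4, 3²=9, 4²=16, 5²=25, 6²=36, 7²≡12, 8²≡27, 9²≡7, 10²≡26, 11²≡10, 12²≡33, 13²≡21, 14²≡11, 15²≡3, 16²≡34, 17²≡30, 18²≡28 (mod 37).
So the quadratic residues mod 37 are {1, 3, 4, 7, 9, 10, 11, 12, 16, 21, 25, 26, 27, 28, 30, 33, 34, 36}.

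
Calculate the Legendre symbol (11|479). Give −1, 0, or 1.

Euler's criterion: (11/479) ≡ 11^239 (mod 479).
11^2 ≡ 121 (mod 479)
11^4 ≡ 271 (mod 479)
11^8 ≡ 154 (mod 479)
11^16 ≡ 245 (mod 479)
11^32 ≡ 150 (mod 479)
11^64 ≡ 466 (mod 479)
11^128 ≡ 169 (mod 479)
11^239 = 11^(128+64+32+8+4+2+1) ≡ 1 (mod 479).
Result is 1, so (11/479) = 1.

1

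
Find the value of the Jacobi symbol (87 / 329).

1

Reciprocity: 87 ≡ 3 and 329 ≡ 1 (mod 4), so (87/329) = +(329/87).
Reduce top mod 87: now compute (68/87).
Pull out 2^2: since 87 ≡ 7 (mod 8), (2/87) = +1, so (2/87)^2 = +1.
Reciprocity: 17 ≡ 1 and 87 ≡ 3 (mod 4), so (17/87) = +(87/17).
Reduce top mod 17: now compute (2/17).
Pull out 2: since 17 ≡ 1 (mod 8), (2/17) = +1.
Reached (1/17) = 1. Collecting the sign flips along the way, the symbol is +1.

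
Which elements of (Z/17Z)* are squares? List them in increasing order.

1, 2, 4, 8, 9, 13, 15, 16

Square k = 1,…,8 (k and 17−k give the same square):
1²=1, 2²=4, 3²=9, 4²=16, 5²≡8, 6²≡2, 7²≡15, 8²≡13 (mod 17).
So the quadratic residues mod 17 are {1, 2, 4, 8, 9, 13, 15, 16}.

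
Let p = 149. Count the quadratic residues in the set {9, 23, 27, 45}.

(9/149) = +1 → QR.
(23/149) = -1 → non-residue.
(27/149) = -1 → non-residue.
(45/149) = +1 → QR.
Total quadratic residues among the 4: 2.

2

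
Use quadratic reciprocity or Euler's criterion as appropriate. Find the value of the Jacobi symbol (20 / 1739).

1

Pull out 2^2: since 1739 ≡ 3 (mod 8), (2/1739) = -1, so (2/1739)^2 = +1.
Reciprocity: 5 ≡ 1 and 1739 ≡ 3 (mod 4), so (5/1739) = +(1739/5).
Reduce top mod 5: now compute (4/5).
Pull out 2^2: since 5 ≡ 5 (mod 8), (2/5) = -1, so (2/5)^2 = +1.
Reached (1/5) = 1. Collecting the sign flips along the way, the symbol is +1.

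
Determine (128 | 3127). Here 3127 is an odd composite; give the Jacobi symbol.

Pull out 2^7: since 3127 ≡ 7 (mod 8), (2/3127) = +1, so (2/3127)^7 = +1.
Reached (1/3127) = 1. Collecting the sign flips along the way, the symbol is +1.

1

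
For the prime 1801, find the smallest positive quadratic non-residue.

11

(2/1801) = +1, so 2 is a residue.
(3/1801) = +1, so 3 is a residue.
(4/1801) = +1, so 4 is a residue.
(5/1801) = +1, so 5 is a residue.
(6/1801) = +1, so 6 is a residue.
(7/1801) = +1, so 7 is a residue.
(8/1801) = +1, so 8 is a residue.
(9/1801) = +1, so 9 is a residue.
(10/1801) = +1, so 10 is a residue.
(11/1801) = −1, so 11 is the smallest positive non-residue mod 1801.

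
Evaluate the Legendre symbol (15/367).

1

Reciprocity: 15 ≡ 3 and 367 ≡ 3 (mod 4), so (15/367) = −(367/15).
Reduce top mod 15: now compute (7/15).
Reciprocity: 7 ≡ 3 and 15 ≡ 3 (mod 4), so (7/15) = −(15/7).
Reduce top mod 7: now compute (1/7).
Reached (1/7) = 1. Collecting the sign flips along the way, the symbol is +1.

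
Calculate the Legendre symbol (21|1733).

Reciprocity: 21 ≡ 1 and 1733 ≡ 1 (mod 4), so (21/1733) = +(1733/21).
Reduce top mod 21: now compute (11/21).
Reciprocity: 11 ≡ 3 and 21 ≡ 1 (mod 4), so (11/21) = +(21/11).
Reduce top mod 11: now compute (10/11).
Pull out 2: since 11 ≡ 3 (mod 8), (2/11) = -1.
Reciprocity: 5 ≡ 1 and 11 ≡ 3 (mod 4), so (5/11) = +(11/5).
Reduce top mod 5: now compute (1/5).
Reached (1/5) = 1. Collecting the sign flips along the way, the symbol is -1.

-1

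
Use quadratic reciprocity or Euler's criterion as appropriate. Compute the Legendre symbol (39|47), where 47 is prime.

Reciprocity: 39 ≡ 3 and 47 ≡ 3 (mod 4), so (39/47) = −(47/39).
Reduce top mod 39: now compute (8/39).
Pull out 2^3: since 39 ≡ 7 (mod 8), (2/39) = +1, so (2/39)^3 = +1.
Reached (1/39) = 1. Collecting the sign flips along the way, the symbol is -1.

-1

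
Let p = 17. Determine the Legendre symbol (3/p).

Euler's criterion: (3/17) ≡ 3^8 (mod 17).
3^2 ≡ 9 (mod 17)
3^4 ≡ 13 (mod 17)
3^8 ≡ 16 (mod 17)
3^8 = 3^(8) ≡ 16 (mod 17).
Result is 16 ≡ −1, so (3/17) = −1.

-1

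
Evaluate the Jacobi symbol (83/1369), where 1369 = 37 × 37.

Reciprocity: 83 ≡ 3 and 1369 ≡ 1 (mod 4), so (83/1369) = +(1369/83).
Reduce top mod 83: now compute (41/83).
Reciprocity: 41 ≡ 1 and 83 ≡ 3 (mod 4), so (41/83) = +(83/41).
Reduce top mod 41: now compute (1/41).
Reached (1/41) = 1. Collecting the sign flips along the way, the symbol is +1.

1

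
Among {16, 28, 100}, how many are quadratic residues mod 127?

2

(16/127) = +1 → QR.
(28/127) = -1 → non-residue.
(100/127) = +1 → QR.
Total quadratic residues among the 3: 2.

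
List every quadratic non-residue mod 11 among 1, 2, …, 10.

2,6,7,8,10

Square k = 1,…,5 (k and 11−k give the same square):
1²=1, 2²=4, 3²=9, 4²≡5, 5²≡3 (mod 11).
The residues are {1, 3, 4, 5, 9}; the non-residues are the remaining 5 nonzero classes.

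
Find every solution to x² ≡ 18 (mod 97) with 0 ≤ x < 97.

97 ≡ 1 (mod 4), so we find a root by search.
Trying successive values, 42² = 1764 ≡ 18 (mod 97). The other root is 97 − 42 = 55.

42, 55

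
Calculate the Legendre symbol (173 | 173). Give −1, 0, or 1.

0

First reduce: 173 ≡ 0 (mod 173).
Top reduces to 0: gcd > 1, so the symbol is 0.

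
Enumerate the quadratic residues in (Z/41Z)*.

Square k = 1,…,20 (k and 41−k give the same square):
1²=1, 2²=4, 3²=9, 4²=16, 5²=25, 6²=36, 7²≡8, 8²≡23, 9²≡40, 10²≡18, 11²≡39, 12²≡21, 13²≡5, 14²≡32, 15²≡20, 16²≡10, 17²≡2, 18²≡37, 19²≡33, 20²≡31 (mod 41).
So the quadratic residues mod 41 are {1, 2, 4, 5, 8, 9, 10, 16, 18, 20, 21, 23, 25, 31, 32, 33, 36, 37, 39, 40}.

1, 2, 4, 5, 8, 9, 10, 16, 18, 20, 21, 23, 25, 31, 32, 33, 36, 37, 39, 40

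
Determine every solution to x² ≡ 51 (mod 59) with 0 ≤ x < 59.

13, 46

Since 59 ≡ 3 (mod 4), a square root of 51 is 51^((59+1)/4) = 51^15 mod 59.
Repeated squaring: 51^2≡5, 51^4≡25, 51^8≡35 (mod 59).
51^15 = 51^(8+4+2+1) ≡ 46 (mod 59).
Check: 46² = 2116 ≡ 51 (mod 59). The two roots are 13 and 46.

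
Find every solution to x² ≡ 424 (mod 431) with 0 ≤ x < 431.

Since 431 ≡ 3 (mod 4), a square root of 424 is 424^((431+1)/4) = 424^108 mod 431.
Repeated squaring: 424^2≡49, 424^4≡246, 424^8≡176, 424^16≡375, 424^32≡119, 424^64≡369 (mod 431).
424^108 = 424^(64+32+8+4) ≡ 348 (mod 431).
Check: 348² = 121104 ≡ 424 (mod 431). The two roots are 83 and 348.

83, 348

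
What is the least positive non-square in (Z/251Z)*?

(2/251) = −1, so 2 is the smallest positive non-residue mod 251.

2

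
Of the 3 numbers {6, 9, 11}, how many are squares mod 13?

1

(6/13) = -1 → non-residue.
(9/13) = +1 → QR.
(11/13) = -1 → non-residue.
Total quadratic residues among the 3: 1.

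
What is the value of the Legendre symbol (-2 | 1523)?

1

First reduce: -2 ≡ 1521 (mod 1523).
Reciprocity: 1521 ≡ 1 and 1523 ≡ 3 (mod 4), so (1521/1523) = +(1523/1521).
Reduce top mod 1521: now compute (2/1521).
Pull out 2: since 1521 ≡ 1 (mod 8), (2/1521) = +1.
Reached (1/1521) = 1. Collecting the sign flips along the way, the symbol is +1.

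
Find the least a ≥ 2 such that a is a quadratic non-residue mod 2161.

(2/2161) = +1, so 2 is a residue.
(3/2161) = +1, so 3 is a residue.
(4/2161) = +1, so 4 is a residue.
(5/2161) = +1, so 5 is a residue.
(6/2161) = +1, so 6 is a residue.
(7/2161) = −1, so 7 is the smallest positive non-residue mod 2161.

7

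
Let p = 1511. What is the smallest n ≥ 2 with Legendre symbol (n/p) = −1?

11

(2/1511) = +1, so 2 is a residue.
(3/1511) = +1, so 3 is a residue.
(4/1511) = +1, so 4 is a residue.
(5/1511) = +1, so 5 is a residue.
(6/1511) = +1, so 6 is a residue.
(7/1511) = +1, so 7 is a residue.
(8/1511) = +1, so 8 is a residue.
(9/1511) = +1, so 9 is a residue.
(10/1511) = +1, so 10 is a residue.
(11/1511) = −1, so 11 is the smallest positive non-residue mod 1511.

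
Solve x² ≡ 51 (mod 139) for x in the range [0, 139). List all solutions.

Since 139 ≡ 3 (mod 4), a square root of 51 is 51^((139+1)/4) = 51^35 mod 139.
Repeated squaring: 51^2≡99, 51^4≡71, 51^8≡37, 51^16≡118, 51^32≡24 (mod 139).
51^35 = 51^(32+2+1) ≡ 107 (mod 139).
Check: 107² = 11449 ≡ 51 (mod 139). The two roots are 32 and 107.

32, 107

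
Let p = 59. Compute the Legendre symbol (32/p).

-1

Pull out 2^5: since 59 ≡ 3 (mod 8), (2/59) = -1, so (2/59)^5 = -1.
Reached (1/59) = 1. Collecting the sign flips along the way, the symbol is -1.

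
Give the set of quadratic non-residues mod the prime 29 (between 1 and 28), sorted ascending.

Square k = 1,…,14 (k and 29−k give the same square):
1²=1, 2²=4, 3²=9, 4²=16, 5²=25, 6²≡7, 7²≡20, 8²≡6, 9²≡23, 10²≡13, 11²≡5, 12²≡28, 13²≡24, 14²≡22 (mod 29).
The residues are {1, 4, 5, 6, 7, 9, 13, 16, 20, 22, 23, 24, 25, 28}; the non-residues are the remaining 14 nonzero classes.

2, 3, 8, 10, 11, 12, 14, 15, 17, 18, 19, 21, 26, 27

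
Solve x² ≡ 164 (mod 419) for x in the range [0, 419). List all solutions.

99, 320

Since 419 ≡ 3 (mod 4), a square root of 164 is 164^((419+1)/4) = 164^105 mod 419.
Repeated squaring: 164^2≡80, 164^4≡115, 164^8≡236, 164^16≡388, 164^32≡123, 164^64≡45 (mod 419).
164^105 = 164^(64+32+8+1) ≡ 320 (mod 419).
Check: 320² = 102400 ≡ 164 (mod 419). The two roots are 99 and 320.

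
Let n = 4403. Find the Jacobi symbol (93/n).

Reciprocity: 93 ≡ 1 and 4403 ≡ 3 (mod 4), so (93/4403) = +(4403/93).
Reduce top mod 93: now compute (32/93).
Pull out 2^5: since 93 ≡ 5 (mod 8), (2/93) = -1, so (2/93)^5 = -1.
Reached (1/93) = 1. Collecting the sign flips along the way, the symbol is -1.

-1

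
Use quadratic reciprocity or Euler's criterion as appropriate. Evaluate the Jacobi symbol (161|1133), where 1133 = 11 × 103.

Reciprocity: 161 ≡ 1 and 1133 ≡ 1 (mod 4), so (161/1133) = +(1133/161).
Reduce top mod 161: now compute (6/161).
Pull out 2: since 161 ≡ 1 (mod 8), (2/161) = +1.
Reciprocity: 3 ≡ 3 and 161 ≡ 1 (mod 4), so (3/161) = +(161/3).
Reduce top mod 3: now compute (2/3).
Pull out 2: since 3 ≡ 3 (mod 8), (2/3) = -1.
Reached (1/3) = 1. Collecting the sign flips along the way, the symbol is -1.

-1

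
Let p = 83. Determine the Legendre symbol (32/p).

Pull out 2^5: since 83 ≡ 3 (mod 8), (2/83) = -1, so (2/83)^5 = -1.
Reached (1/83) = 1. Collecting the sign flips along the way, the symbol is -1.

-1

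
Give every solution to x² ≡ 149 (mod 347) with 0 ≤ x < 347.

146, 201

Since 347 ≡ 3 (mod 4), a square root of 149 is 149^((347+1)/4) = 149^87 mod 347.
Repeated squaring: 149^2≡340, 149^4≡49, 149^8≡319, 149^16≡90, 149^32≡119, 149^64≡281 (mod 347).
149^87 = 149^(64+16+4+2+1) ≡ 201 (mod 347).
Check: 201² = 40401 ≡ 149 (mod 347). The two roots are 146 and 201.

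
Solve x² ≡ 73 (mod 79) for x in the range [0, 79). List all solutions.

Since 79 ≡ 3 (mod 4), a square root of 73 is 73^((79+1)/4) = 73^20 mod 79.
Repeated squaring: 73^2≡36, 73^4≡32, 73^8≡76, 73^16≡9 (mod 79).
73^20 = 73^(16+4) ≡ 51 (mod 79).
Check: 51² = 2601 ≡ 73 (mod 79). The two roots are 28 and 51.

28, 51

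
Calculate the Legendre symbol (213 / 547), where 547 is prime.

1

Euler's criterion: (213/547) ≡ 213^273 (mod 547).
213^2 ≡ 515 (mod 547)
213^4 ≡ 477 (mod 547)
213^8 ≡ 524 (mod 547)
213^16 ≡ 529 (mod 547)
213^32 ≡ 324 (mod 547)
213^64 ≡ 499 (mod 547)
213^128 ≡ 116 (mod 547)
213^256 ≡ 328 (mod 547)
213^273 = 213^(256+16+1) ≡ 1 (mod 547).
Result is 1, so (213/547) = 1.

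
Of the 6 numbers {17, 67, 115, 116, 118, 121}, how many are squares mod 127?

(17/127) = +1 → QR.
(67/127) = -1 → non-residue.
(115/127) = +1 → QR.
(116/127) = -1 → non-residue.
(118/127) = -1 → non-residue.
(121/127) = +1 → QR.
Total quadratic residues among the 6: 3.

3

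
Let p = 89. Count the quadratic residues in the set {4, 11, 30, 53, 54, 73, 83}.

(4/89) = +1 → QR.
(11/89) = +1 → QR.
(30/89) = -1 → non-residue.
(53/89) = +1 → QR.
(54/89) = -1 → non-residue.
(73/89) = +1 → QR.
(83/89) = -1 → non-residue.
Total quadratic residues among the 7: 4.

4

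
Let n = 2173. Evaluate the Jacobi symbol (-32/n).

-1

First reduce: -32 ≡ 2141 (mod 2173).
Reciprocity: 2141 ≡ 1 and 2173 ≡ 1 (mod 4), so (2141/2173) = +(2173/2141).
Reduce top mod 2141: now compute (32/2141).
Pull out 2^5: since 2141 ≡ 5 (mod 8), (2/2141) = -1, so (2/2141)^5 = -1.
Reached (1/2141) = 1. Collecting the sign flips along the way, the symbol is -1.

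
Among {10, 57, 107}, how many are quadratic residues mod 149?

(10/149) = -1 → non-residue.
(57/149) = -1 → non-residue.
(107/149) = +1 → QR.
Total quadratic residues among the 3: 1.

1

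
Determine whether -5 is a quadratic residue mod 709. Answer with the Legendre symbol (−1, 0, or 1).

1

First reduce: -5 ≡ 704 (mod 709).
Pull out 2^6: since 709 ≡ 5 (mod 8), (2/709) = -1, so (2/709)^6 = +1.
Reciprocity: 11 ≡ 3 and 709 ≡ 1 (mod 4), so (11/709) = +(709/11).
Reduce top mod 11: now compute (5/11).
Reciprocity: 5 ≡ 1 and 11 ≡ 3 (mod 4), so (5/11) = +(11/5).
Reduce top mod 5: now compute (1/5).
Reached (1/5) = 1. Collecting the sign flips along the way, the symbol is +1.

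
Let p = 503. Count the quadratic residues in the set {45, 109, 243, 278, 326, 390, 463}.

(45/503) = -1 → non-residue.
(109/503) = -1 → non-residue.
(243/503) = +1 → QR.
(278/503) = -1 → non-residue.
(326/503) = -1 → non-residue.
(390/503) = -1 → non-residue.
(463/503) = +1 → QR.
Total quadratic residues among the 7: 2.

2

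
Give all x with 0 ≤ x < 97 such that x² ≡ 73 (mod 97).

97 ≡ 1 (mod 4), so we find a root by search.
Trying successive values, 48² = 2304 ≡ 73 (mod 97). The other root is 97 − 48 = 49.

48, 49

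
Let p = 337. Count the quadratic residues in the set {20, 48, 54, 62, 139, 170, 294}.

4

(20/337) = -1 → non-residue.
(48/337) = +1 → QR.
(54/337) = +1 → QR.
(62/337) = -1 → non-residue.
(139/337) = -1 → non-residue.
(170/337) = +1 → QR.
(294/337) = +1 → QR.
Total quadratic residues among the 7: 4.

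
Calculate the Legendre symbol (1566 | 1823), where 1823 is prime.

1

Pull out 2: since 1823 ≡ 7 (mod 8), (2/1823) = +1.
Reciprocity: 783 ≡ 3 and 1823 ≡ 3 (mod 4), so (783/1823) = −(1823/783).
Reduce top mod 783: now compute (257/783).
Reciprocity: 257 ≡ 1 and 783 ≡ 3 (mod 4), so (257/783) = +(783/257).
Reduce top mod 257: now compute (12/257).
Pull out 2^2: since 257 ≡ 1 (mod 8), (2/257) = +1, so (2/257)^2 = +1.
Reciprocity: 3 ≡ 3 and 257 ≡ 1 (mod 4), so (3/257) = +(257/3).
Reduce top mod 3: now compute (2/3).
Pull out 2: since 3 ≡ 3 (mod 8), (2/3) = -1.
Reached (1/3) = 1. Collecting the sign flips along the way, the symbol is +1.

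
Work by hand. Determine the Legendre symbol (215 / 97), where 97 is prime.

-1

First reduce: 215 ≡ 21 (mod 97).
Reciprocity: 21 ≡ 1 and 97 ≡ 1 (mod 4), so (21/97) = +(97/21).
Reduce top mod 21: now compute (13/21).
Reciprocity: 13 ≡ 1 and 21 ≡ 1 (mod 4), so (13/21) = +(21/13).
Reduce top mod 13: now compute (8/13).
Pull out 2^3: since 13 ≡ 5 (mod 8), (2/13) = -1, so (2/13)^3 = -1.
Reached (1/13) = 1. Collecting the sign flips along the way, the symbol is -1.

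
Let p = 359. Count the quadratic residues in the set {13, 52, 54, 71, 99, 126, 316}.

3

(13/359) = -1 → non-residue.
(52/359) = -1 → non-residue.
(54/359) = +1 → QR.
(71/359) = -1 → non-residue.
(99/359) = +1 → QR.
(126/359) = -1 → non-residue.
(316/359) = +1 → QR.
Total quadratic residues among the 7: 3.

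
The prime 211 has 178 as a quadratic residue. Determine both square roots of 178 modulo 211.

Since 211 ≡ 3 (mod 4), a square root of 178 is 178^((211+1)/4) = 178^53 mod 211.
Repeated squaring: 178^2≡34, 178^4≡101, 178^8≡73, 178^16≡54, 178^32≡173 (mod 211).
178^53 = 178^(32+16+4+1) ≡ 173 (mod 211).
Check: 173² = 29929 ≡ 178 (mod 211). The two roots are 38 and 173.

38, 173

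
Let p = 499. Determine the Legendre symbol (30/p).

Pull out 2: since 499 ≡ 3 (mod 8), (2/499) = -1.
Reciprocity: 15 ≡ 3 and 499 ≡ 3 (mod 4), so (15/499) = −(499/15).
Reduce top mod 15: now compute (4/15).
Pull out 2^2: since 15 ≡ 7 (mod 8), (2/15) = +1, so (2/15)^2 = +1.
Reached (1/15) = 1. Collecting the sign flips along the way, the symbol is +1.

1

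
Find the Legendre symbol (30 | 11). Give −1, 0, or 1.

First reduce: 30 ≡ 8 (mod 11).
Pull out 2^3: since 11 ≡ 3 (mod 8), (2/11) = -1, so (2/11)^3 = -1.
Reached (1/11) = 1. Collecting the sign flips along the way, the symbol is -1.

-1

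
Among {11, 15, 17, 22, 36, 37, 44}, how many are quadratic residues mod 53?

6

(11/53) = +1 → QR.
(15/53) = +1 → QR.
(17/53) = +1 → QR.
(22/53) = -1 → non-residue.
(36/53) = +1 → QR.
(37/53) = +1 → QR.
(44/53) = +1 → QR.
Total quadratic residues among the 7: 6.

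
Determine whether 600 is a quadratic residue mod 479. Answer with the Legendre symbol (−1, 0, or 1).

Euler's criterion: (600/479) ≡ 121^239 (mod 479).
121^2 ≡ 271 (mod 479)
121^4 ≡ 154 (mod 479)
121^8 ≡ 245 (mod 479)
121^16 ≡ 150 (mod 479)
121^32 ≡ 466 (mod 479)
121^64 ≡ 169 (mod 479)
121^128 ≡ 300 (mod 479)
121^239 = 121^(128+64+32+8+4+2+1) ≡ 1 (mod 479).
Result is 1, so (600/479) = 1.

1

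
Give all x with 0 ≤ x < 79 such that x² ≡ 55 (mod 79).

Since 79 ≡ 3 (mod 4), a square root of 55 is 55^((79+1)/4) = 55^20 mod 79.
Repeated squaring: 55^2≡23, 55^4≡55, 55^8≡23, 55^16≡55 (mod 79).
55^20 = 55^(16+4) ≡ 23 (mod 79).
Check: 23² = 529 ≡ 55 (mod 79). The two roots are 23 and 56.

23, 56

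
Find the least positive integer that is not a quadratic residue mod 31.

(2/31) = +1, so 2 is a residue.
(3/31) = −1, so 3 is the smallest positive non-residue mod 31.

3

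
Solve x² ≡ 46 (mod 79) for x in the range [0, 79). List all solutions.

21, 58

Since 79 ≡ 3 (mod 4), a square root of 46 is 46^((79+1)/4) = 46^20 mod 79.
Repeated squaring: 46^2≡62, 46^4≡52, 46^8≡18, 46^16≡8 (mod 79).
46^20 = 46^(16+4) ≡ 21 (mod 79).
Check: 21² = 441 ≡ 46 (mod 79). The two roots are 21 and 58.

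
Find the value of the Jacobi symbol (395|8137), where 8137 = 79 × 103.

Reciprocity: 395 ≡ 3 and 8137 ≡ 1 (mod 4), so (395/8137) = +(8137/395).
Reduce top mod 395: now compute (237/395).
Reciprocity: 237 ≡ 1 and 395 ≡ 3 (mod 4), so (237/395) = +(395/237).
Reduce top mod 237: now compute (158/237).
Pull out 2: since 237 ≡ 5 (mod 8), (2/237) = -1.
Reciprocity: 79 ≡ 3 and 237 ≡ 1 (mod 4), so (79/237) = +(237/79).
Reduce top mod 79: now compute (0/79).
Top reduces to 0: gcd > 1, so the symbol is 0.

0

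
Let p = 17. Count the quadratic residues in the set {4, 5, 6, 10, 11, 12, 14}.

(4/17) = +1 → QR.
(5/17) = -1 → non-residue.
(6/17) = -1 → non-residue.
(10/17) = -1 → non-residue.
(11/17) = -1 → non-residue.
(12/17) = -1 → non-residue.
(14/17) = -1 → non-residue.
Total quadratic residues among the 7: 1.

1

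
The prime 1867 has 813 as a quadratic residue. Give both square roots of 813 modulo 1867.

91, 1776

Since 1867 ≡ 3 (mod 4), a square root of 813 is 813^((1867+1)/4) = 813^467 mod 1867.
Repeated squaring: 813^2≡51, 813^4≡734, 813^8≡1060, 813^16≡1533, 813^32≡1403, 813^64≡591, 813^128≡152, 813^256≡700 (mod 1867).
813^467 = 813^(256+128+64+16+2+1) ≡ 1776 (mod 1867).
Check: 1776² = 3154176 ≡ 813 (mod 1867). The two roots are 91 and 1776.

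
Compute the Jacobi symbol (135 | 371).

1

Reciprocity: 135 ≡ 3 and 371 ≡ 3 (mod 4), so (135/371) = −(371/135).
Reduce top mod 135: now compute (101/135).
Reciprocity: 101 ≡ 1 and 135 ≡ 3 (mod 4), so (101/135) = +(135/101).
Reduce top mod 101: now compute (34/101).
Pull out 2: since 101 ≡ 5 (mod 8), (2/101) = -1.
Reciprocity: 17 ≡ 1 and 101 ≡ 1 (mod 4), so (17/101) = +(101/17).
Reduce top mod 17: now compute (16/17).
Pull out 2^4: since 17 ≡ 1 (mod 8), (2/17) = +1, so (2/17)^4 = +1.
Reached (1/17) = 1. Collecting the sign flips along the way, the symbol is +1.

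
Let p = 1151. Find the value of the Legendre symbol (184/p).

-1

Pull out 2^3: since 1151 ≡ 7 (mod 8), (2/1151) = +1, so (2/1151)^3 = +1.
Reciprocity: 23 ≡ 3 and 1151 ≡ 3 (mod 4), so (23/1151) = −(1151/23).
Reduce top mod 23: now compute (1/23).
Reached (1/23) = 1. Collecting the sign flips along the way, the symbol is -1.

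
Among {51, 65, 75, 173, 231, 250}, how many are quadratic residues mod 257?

(51/257) = -1 → non-residue.
(65/257) = -1 → non-residue.
(75/257) = -1 → non-residue.
(173/257) = +1 → QR.
(231/257) = +1 → QR.
(250/257) = -1 → non-residue.
Total quadratic residues among the 6: 2.

2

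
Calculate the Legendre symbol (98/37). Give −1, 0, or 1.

Euler's criterion: (98/37) ≡ 24^18 (mod 37).
24^2 ≡ 21 (mod 37)
24^4 ≡ 34 (mod 37)
24^8 ≡ 9 (mod 37)
24^16 ≡ 7 (mod 37)
24^18 = 24^(16+2) ≡ 36 (mod 37).
Result is 36 ≡ −1, so (98/37) = −1.

-1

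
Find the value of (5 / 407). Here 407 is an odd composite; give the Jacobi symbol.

Reciprocity: 5 ≡ 1 and 407 ≡ 3 (mod 4), so (5/407) = +(407/5).
Reduce top mod 5: now compute (2/5).
Pull out 2: since 5 ≡ 5 (mod 8), (2/5) = -1.
Reached (1/5) = 1. Collecting the sign flips along the way, the symbol is -1.

-1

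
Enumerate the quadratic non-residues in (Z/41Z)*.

3,6,7,11,12,13,14,15,17,19,22,24,26,27,28,29,30,34,35,38

Square k = 1,…,20 (k and 41−k give the same square):
1²=1, 2²=4, 3²=9, 4²=16, 5²=25, 6²=36, 7²≡8, 8²≡23, 9²≡40, 10²≡18, 11²≡39, 12²≡21, 13²≡5, 14²≡32, 15²≡20, 16²≡10, 17²≡2, 18²≡37, 19²≡33, 20²≡31 (mod 41).
The residues are {1, 2, 4, 5, 8, 9, 10, 16, 18, 20, 21, 23, 25, 31, 32, 33, 36, 37, 39, 40}; the non-residues are the remaining 20 nonzero classes.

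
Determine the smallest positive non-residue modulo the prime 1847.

5

(2/1847) = +1, so 2 is a residue.
(3/1847) = +1, so 3 is a residue.
(4/1847) = +1, so 4 is a residue.
(5/1847) = −1, so 5 is the smallest positive non-residue mod 1847.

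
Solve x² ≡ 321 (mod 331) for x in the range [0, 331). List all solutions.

Since 331 ≡ 3 (mod 4), a square root of 321 is 321^((331+1)/4) = 321^83 mod 331.
Repeated squaring: 321^2≡100, 321^4≡70, 321^8≡266, 321^16≡253, 321^32≡126, 321^64≡319 (mod 331).
321^83 = 321^(64+16+2+1) ≡ 68 (mod 331).
Check: 68² = 4624 ≡ 321 (mod 331). The two roots are 68 and 263.

68, 263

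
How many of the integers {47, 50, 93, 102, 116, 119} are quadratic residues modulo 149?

4

(47/149) = +1 → QR.
(50/149) = -1 → non-residue.
(93/149) = -1 → non-residue.
(102/149) = +1 → QR.
(116/149) = +1 → QR.
(119/149) = +1 → QR.
Total quadratic residues among the 6: 4.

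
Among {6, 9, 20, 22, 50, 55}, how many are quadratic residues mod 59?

(6/59) = -1 → non-residue.
(9/59) = +1 → QR.
(20/59) = +1 → QR.
(22/59) = +1 → QR.
(50/59) = -1 → non-residue.
(55/59) = -1 → non-residue.
Total quadratic residues among the 6: 3.

3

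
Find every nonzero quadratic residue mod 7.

1 2 4

Square k = 1,…,3 (k and 7−k give the same square):
1²=1, 2²=4, 3²≡2 (mod 7).
So the quadratic residues mod 7 are {1, 2, 4}.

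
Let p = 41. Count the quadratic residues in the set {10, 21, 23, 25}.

4

(10/41) = +1 → QR.
(21/41) = +1 → QR.
(23/41) = +1 → QR.
(25/41) = +1 → QR.
Total quadratic residues among the 4: 4.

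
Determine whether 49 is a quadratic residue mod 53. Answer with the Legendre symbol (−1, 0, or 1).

1

Reciprocity: 49 ≡ 1 and 53 ≡ 1 (mod 4), so (49/53) = +(53/49).
Reduce top mod 49: now compute (4/49).
Pull out 2^2: since 49 ≡ 1 (mod 8), (2/49) = +1, so (2/49)^2 = +1.
Reached (1/49) = 1. Collecting the sign flips along the way, the symbol is +1.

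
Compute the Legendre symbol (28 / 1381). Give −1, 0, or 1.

1

Pull out 2^2: since 1381 ≡ 5 (mod 8), (2/1381) = -1, so (2/1381)^2 = +1.
Reciprocity: 7 ≡ 3 and 1381 ≡ 1 (mod 4), so (7/1381) = +(1381/7).
Reduce top mod 7: now compute (2/7).
Pull out 2: since 7 ≡ 7 (mod 8), (2/7) = +1.
Reached (1/7) = 1. Collecting the sign flips along the way, the symbol is +1.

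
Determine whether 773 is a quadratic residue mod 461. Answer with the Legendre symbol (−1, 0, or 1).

Euler's criterion: (773/461) ≡ 312^230 (mod 461).
312^2 ≡ 73 (mod 461)
312^4 ≡ 258 (mod 461)
312^8 ≡ 180 (mod 461)
312^16 ≡ 130 (mod 461)
312^32 ≡ 304 (mod 461)
312^64 ≡ 216 (mod 461)
312^128 ≡ 95 (mod 461)
312^230 = 312^(128+64+32+4+2) ≡ 460 (mod 461).
Result is 460 ≡ −1, so (773/461) = −1.

-1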